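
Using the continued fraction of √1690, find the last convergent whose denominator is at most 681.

√1690 = [41; 9, 8, 9, 82, …] (period length 4).
Convergents:
  p_0/q_0 = 41/1
  p_1/q_1 = 370/9
  p_2/q_2 = 3001/73
  p_3/q_3 = 27379/666
  p_4/q_4 = 2248079/54685
q_3 = 666 ≤ 681 < 54685 = q_4, so the answer is 27379/666.

27379/666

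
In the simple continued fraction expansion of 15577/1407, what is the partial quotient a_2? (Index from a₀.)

14

15577 = 11·1407 + 100   →  a_0 = 11
1407 = 14·100 + 7   →  a_1 = 14
100 = 14·7 + 2   →  a_2 = 14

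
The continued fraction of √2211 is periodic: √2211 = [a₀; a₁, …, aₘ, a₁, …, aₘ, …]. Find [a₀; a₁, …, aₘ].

[47; 47, 94]

a₀ = ⌊√2211⌋ = 47.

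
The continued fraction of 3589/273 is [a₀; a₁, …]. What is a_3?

3589 = 13·273 + 40   →  a_0 = 13
273 = 6·40 + 33   →  a_1 = 6
40 = 1·33 + 7   →  a_2 = 1
33 = 4·7 + 5   →  a_3 = 4

4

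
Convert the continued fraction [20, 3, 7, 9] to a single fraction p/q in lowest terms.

4084/201

Fold from the inside: start with 9/1.
  7 + 1/9 = 64/9
  3 + 9/64 = 201/64
  20 + 64/201 = 4084/201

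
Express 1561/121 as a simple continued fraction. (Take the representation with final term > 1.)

[12; 1, 9, 12]

1561 = 12×121 + 109
121 = 1×109 + 12
109 = 9×12 + 1
12 = 12×1 + 0  (stop)
So 1561/121 = [12; 1, 9, 12].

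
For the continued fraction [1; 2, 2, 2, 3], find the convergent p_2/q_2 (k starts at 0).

7/5

Using pₖ = aₖpₖ₋₁ + pₖ₋₂, qₖ = aₖqₖ₋₁ + qₖ₋₂ (with p₋₁=1, p₋₂=0, q₋₁=0, q₋₂=1):
  k=0: a=1, p=1, q=1
  k=1: a=2, p=3, q=2
  k=2: a=2, p=7, q=5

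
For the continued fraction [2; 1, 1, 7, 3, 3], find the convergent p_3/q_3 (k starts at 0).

Using pₖ = aₖpₖ₋₁ + pₖ₋₂, qₖ = aₖqₖ₋₁ + qₖ₋₂ (with p₋₁=1, p₋₂=0, q₋₁=0, q₋₂=1):
  k=0: a=2, p=2, q=1
  k=1: a=1, p=3, q=1
  k=2: a=1, p=5, q=2
  k=3: a=7, p=38, q=15

38/15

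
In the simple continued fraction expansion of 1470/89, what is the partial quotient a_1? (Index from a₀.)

1

1470 = 16·89 + 46   →  a_0 = 16
89 = 1·46 + 43   →  a_1 = 1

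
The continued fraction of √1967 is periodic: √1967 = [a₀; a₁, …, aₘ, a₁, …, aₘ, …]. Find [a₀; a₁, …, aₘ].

[44; 2, 1, 5, 1, 2, 88]

a₀ = ⌊√1967⌋ = 44.
With m₀=0, d₀=1 and mₖ₊₁ = dₖaₖ − mₖ, dₖ₊₁ = (n − mₖ₊₁²)/dₖ, aₖ₊₁ = ⌊(a₀+mₖ₊₁)/dₖ₊₁⌋:
  k=1: m=44, d=31, a=2
  k=2: m=18, d=53, a=1
  k=3: m=35, d=14, a=5
  k=4: m=35, d=53, a=1
  k=5: m=18, d=31, a=2
  k=6: m=44, d=1, a=88
d=1 and a=2a₀=88 at k=6, so the next step gives (m, d) = (44, 31) again — its k=1 value — and the period has length 6.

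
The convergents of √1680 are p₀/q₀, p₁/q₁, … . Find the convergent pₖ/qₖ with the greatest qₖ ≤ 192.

√1680 = [40; 1, 80, …] (period length 2).
Convergents:
  p_0/q_0 = 40/1
  p_1/q_1 = 41/1
  p_2/q_2 = 3320/81
  p_3/q_3 = 3361/82
  p_4/q_4 = 272200/6641
q_3 = 82 ≤ 192 < 6641 = q_4, so the answer is 3361/82.

3361/82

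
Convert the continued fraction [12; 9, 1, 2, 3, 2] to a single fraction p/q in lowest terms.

Using pₖ = aₖpₖ₋₁ + pₖ₋₂ and qₖ = aₖqₖ₋₁ + qₖ₋₂:
  k=0: a=12, p=12, q=1
  k=1: a=9, p=109, q=9
  k=2: a=1, p=121, q=10
  k=3: a=2, p=351, q=29
  k=4: a=3, p=1174, q=97
  k=5: a=2, p=2699, q=223

2699/223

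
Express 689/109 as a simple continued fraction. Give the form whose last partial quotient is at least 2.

689 = 6·109 + 35
109 = 3·35 + 4
35 = 8·4 + 3
4 = 1·3 + 1
3 = 3·1 + 0  (stop)
So 689/109 = [6; 3, 8, 1, 3].

[6; 3, 8, 1, 3]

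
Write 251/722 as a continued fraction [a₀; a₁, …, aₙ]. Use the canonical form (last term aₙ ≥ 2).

251 = 0*722 + 251
722 = 2*251 + 220
251 = 1*220 + 31
220 = 7*31 + 3
31 = 10*3 + 1
3 = 3*1 + 0  (stop)
So 251/722 = [0; 2, 1, 7, 10, 3].

[0; 2, 1, 7, 10, 3]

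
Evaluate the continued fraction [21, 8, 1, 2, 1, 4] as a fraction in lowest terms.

3505/166

Using pₖ = aₖpₖ₋₁ + pₖ₋₂ and qₖ = aₖqₖ₋₁ + qₖ₋₂:
  k=0: a=21, p=21, q=1
  k=1: a=8, p=169, q=8
  k=2: a=1, p=190, q=9
  k=3: a=2, p=549, q=26
  k=4: a=1, p=739, q=35
  k=5: a=4, p=3505, q=166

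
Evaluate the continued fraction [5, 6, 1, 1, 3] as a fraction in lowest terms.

237/46

Using pₖ = aₖpₖ₋₁ + pₖ₋₂ and qₖ = aₖqₖ₋₁ + qₖ₋₂:
  k=0: a=5, p=5, q=1
  k=1: a=6, p=31, q=6
  k=2: a=1, p=36, q=7
  k=3: a=1, p=67, q=13
  k=4: a=3, p=237, q=46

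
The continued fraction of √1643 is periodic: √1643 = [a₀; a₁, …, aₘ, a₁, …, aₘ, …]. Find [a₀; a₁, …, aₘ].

[40; 1, 1, 6, 1, 6, 1, 1, 80]

a₀ = ⌊√1643⌋ = 40.
With m₀=0, d₀=1 and mₖ₊₁ = dₖaₖ − mₖ, dₖ₊₁ = (n − mₖ₊₁²)/dₖ, aₖ₊₁ = ⌊(a₀+mₖ₊₁)/dₖ₊₁⌋:
  k=1: m=40, d=43, a=1
  k=2: m=3, d=38, a=1
  k=3: m=35, d=11, a=6
  k=4: m=31, d=62, a=1
  k=5: m=31, d=11, a=6
  k=6: m=35, d=38, a=1
  k=7: m=3, d=43, a=1
  k=8: m=40, d=1, a=80
d=1 and a=2a₀=80 at k=8, so the next step gives (m, d) = (40, 43) again — its k=1 value — and the period has length 8.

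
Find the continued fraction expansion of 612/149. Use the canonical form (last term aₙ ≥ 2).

612 = 4×149 + 16
149 = 9×16 + 5
16 = 3×5 + 1
5 = 5×1 + 0  (stop)
So 612/149 = [4; 9, 3, 5].

[4; 9, 3, 5]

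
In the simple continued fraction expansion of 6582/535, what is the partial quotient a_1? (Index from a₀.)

6582 = 12·535 + 162   →  a_0 = 12
535 = 3·162 + 49   →  a_1 = 3

3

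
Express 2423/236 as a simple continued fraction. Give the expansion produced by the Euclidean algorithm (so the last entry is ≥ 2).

2423 = 10*236 + 63
236 = 3*63 + 47
63 = 1*47 + 16
47 = 2*16 + 15
16 = 1*15 + 1
15 = 15*1 + 0  (stop)
So 2423/236 = [10; 3, 1, 2, 1, 15].

[10; 3, 1, 2, 1, 15]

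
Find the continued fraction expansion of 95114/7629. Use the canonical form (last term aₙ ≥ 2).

95114 = 12*7629 + 3566
7629 = 2*3566 + 497
3566 = 7*497 + 87
497 = 5*87 + 62
87 = 1*62 + 25
62 = 2*25 + 12
25 = 2*12 + 1
12 = 12*1 + 0  (stop)
So 95114/7629 = [12; 2, 7, 5, 1, 2, 2, 12].

[12; 2, 7, 5, 1, 2, 2, 12]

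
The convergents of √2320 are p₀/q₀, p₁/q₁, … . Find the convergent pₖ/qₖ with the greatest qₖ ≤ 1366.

√2320 = [48; 6, 96, …] (period length 2).
Convergents:
  p_0/q_0 = 48/1
  p_1/q_1 = 289/6
  p_2/q_2 = 27792/577
  p_3/q_3 = 167041/3468
q_2 = 577 ≤ 1366 < 3468 = q_3, so the answer is 27792/577.

27792/577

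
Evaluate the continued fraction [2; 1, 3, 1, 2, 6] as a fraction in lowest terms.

248/89

Fold from the inside: start with 6/1.
  2 + 1/6 = 13/6
  1 + 6/13 = 19/13
  3 + 13/19 = 70/19
  1 + 19/70 = 89/70
  2 + 70/89 = 248/89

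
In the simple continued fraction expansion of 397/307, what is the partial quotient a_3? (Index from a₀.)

2

397 = 1·307 + 90   →  a_0 = 1
307 = 3·90 + 37   →  a_1 = 3
90 = 2·37 + 16   →  a_2 = 2
37 = 2·16 + 5   →  a_3 = 2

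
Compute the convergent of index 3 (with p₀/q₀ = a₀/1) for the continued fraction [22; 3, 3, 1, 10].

290/13

Using pₖ = aₖpₖ₋₁ + pₖ₋₂, qₖ = aₖqₖ₋₁ + qₖ₋₂ (with p₋₁=1, p₋₂=0, q₋₁=0, q₋₂=1):
  k=0: a=22, p=22, q=1
  k=1: a=3, p=67, q=3
  k=2: a=3, p=223, q=10
  k=3: a=1, p=290, q=13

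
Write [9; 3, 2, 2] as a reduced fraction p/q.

158/17

Using pₖ = aₖpₖ₋₁ + pₖ₋₂ and qₖ = aₖqₖ₋₁ + qₖ₋₂:
  k=0: a=9, p=9, q=1
  k=1: a=3, p=28, q=3
  k=2: a=2, p=65, q=7
  k=3: a=2, p=158, q=17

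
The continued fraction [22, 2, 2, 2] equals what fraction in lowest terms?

269/12

Using pₖ = aₖpₖ₋₁ + pₖ₋₂ and qₖ = aₖqₖ₋₁ + qₖ₋₂:
  k=0: a=22, p=22, q=1
  k=1: a=2, p=45, q=2
  k=2: a=2, p=112, q=5
  k=3: a=2, p=269, q=12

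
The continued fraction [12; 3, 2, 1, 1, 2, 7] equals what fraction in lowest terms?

Fold from the inside: start with 7/1.
  2 + 1/7 = 15/7
  1 + 7/15 = 22/15
  1 + 15/22 = 37/22
  2 + 22/37 = 96/37
  3 + 37/96 = 325/96
  12 + 96/325 = 3996/325

3996/325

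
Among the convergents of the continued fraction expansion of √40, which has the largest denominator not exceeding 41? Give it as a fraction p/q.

234/37

√40 = [6; 3, 12, …] (period length 2).
Convergents:
  p_0/q_0 = 6/1
  p_1/q_1 = 19/3
  p_2/q_2 = 234/37
  p_3/q_3 = 721/114
q_2 = 37 ≤ 41 < 114 = q_3, so the answer is 234/37.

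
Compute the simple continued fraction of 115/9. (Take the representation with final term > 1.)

[12; 1, 3, 2]

115 = 12·9 + 7
9 = 1·7 + 2
7 = 3·2 + 1
2 = 2·1 + 0  (stop)
So 115/9 = [12; 1, 3, 2].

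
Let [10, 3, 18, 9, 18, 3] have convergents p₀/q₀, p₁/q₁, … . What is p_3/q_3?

5143/498

Using pₖ = aₖpₖ₋₁ + pₖ₋₂, qₖ = aₖqₖ₋₁ + qₖ₋₂ (with p₋₁=1, p₋₂=0, q₋₁=0, q₋₂=1):
  k=0: a=10, p=10, q=1
  k=1: a=3, p=31, q=3
  k=2: a=18, p=568, q=55
  k=3: a=9, p=5143, q=498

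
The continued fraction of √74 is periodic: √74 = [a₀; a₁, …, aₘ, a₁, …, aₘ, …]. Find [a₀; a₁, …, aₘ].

a₀ = ⌊√74⌋ = 8.
With m₀=0, d₀=1 and mₖ₊₁ = dₖaₖ − mₖ, dₖ₊₁ = (n − mₖ₊₁²)/dₖ, aₖ₊₁ = ⌊(a₀+mₖ₊₁)/dₖ₊₁⌋:
  k=1: m=8, d=10, a=1
  k=2: m=2, d=7, a=1
  k=3: m=5, d=7, a=1
  k=4: m=2, d=10, a=1
  k=5: m=8, d=1, a=16
d=1 and a=2a₀=16 at k=5, so the next step gives (m, d) = (8, 10) again — its k=1 value — and the period has length 5.

[8; 1, 1, 1, 1, 16]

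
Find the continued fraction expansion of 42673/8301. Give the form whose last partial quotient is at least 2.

[5; 7, 9, 2, 1, 9, 1, 3]

42673 = 5*8301 + 1168
8301 = 7*1168 + 125
1168 = 9*125 + 43
125 = 2*43 + 39
43 = 1*39 + 4
39 = 9*4 + 3
4 = 1*3 + 1
3 = 3*1 + 0  (stop)
So 42673/8301 = [5; 7, 9, 2, 1, 9, 1, 3].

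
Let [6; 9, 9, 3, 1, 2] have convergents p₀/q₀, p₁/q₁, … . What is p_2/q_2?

501/82

Using pₖ = aₖpₖ₋₁ + pₖ₋₂, qₖ = aₖqₖ₋₁ + qₖ₋₂ (with p₋₁=1, p₋₂=0, q₋₁=0, q₋₂=1):
  k=0: a=6, p=6, q=1
  k=1: a=9, p=55, q=9
  k=2: a=9, p=501, q=82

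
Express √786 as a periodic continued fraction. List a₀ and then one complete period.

[28; 28, 56]

a₀ = ⌊√786⌋ = 28.
With m₀=0, d₀=1 and mₖ₊₁ = dₖaₖ − mₖ, dₖ₊₁ = (n − mₖ₊₁²)/dₖ, aₖ₊₁ = ⌊(a₀+mₖ₊₁)/dₖ₊₁⌋:
  k=1: m=28, d=2, a=28
  k=2: m=28, d=1, a=56
d=1 and a=2a₀=56 at k=2, so the next step gives (m, d) = (28, 2) again — its k=1 value — and the period has length 2.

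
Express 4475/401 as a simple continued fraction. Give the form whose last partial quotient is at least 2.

4475 = 11*401 + 64
401 = 6*64 + 17
64 = 3*17 + 13
17 = 1*13 + 4
13 = 3*4 + 1
4 = 4*1 + 0  (stop)
So 4475/401 = [11; 6, 3, 1, 3, 4].

[11; 6, 3, 1, 3, 4]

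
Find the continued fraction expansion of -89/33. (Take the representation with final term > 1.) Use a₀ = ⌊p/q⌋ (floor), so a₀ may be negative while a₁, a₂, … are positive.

[-3; 3, 3, 3]

-89 = -3×33 + 10
33 = 3×10 + 3
10 = 3×3 + 1
3 = 3×1 + 0  (stop)
So -89/33 = [-3; 3, 3, 3].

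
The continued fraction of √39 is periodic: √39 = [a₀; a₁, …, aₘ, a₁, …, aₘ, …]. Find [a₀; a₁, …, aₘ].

[6; 4, 12]

a₀ = ⌊√39⌋ = 6.
With m₀=0, d₀=1 and mₖ₊₁ = dₖaₖ − mₖ, dₖ₊₁ = (n − mₖ₊₁²)/dₖ, aₖ₊₁ = ⌊(a₀+mₖ₊₁)/dₖ₊₁⌋:
  k=1: m=6, d=3, a=4
  k=2: m=6, d=1, a=12
d=1 and a=2a₀=12 at k=2, so the next step gives (m, d) = (6, 3) again — its k=1 value — and the period has length 2.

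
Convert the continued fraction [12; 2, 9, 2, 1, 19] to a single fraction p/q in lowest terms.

Using pₖ = aₖpₖ₋₁ + pₖ₋₂ and qₖ = aₖqₖ₋₁ + qₖ₋₂:
  k=0: a=12, p=12, q=1
  k=1: a=2, p=25, q=2
  k=2: a=9, p=237, q=19
  k=3: a=2, p=499, q=40
  k=4: a=1, p=736, q=59
  k=5: a=19, p=14483, q=1161

14483/1161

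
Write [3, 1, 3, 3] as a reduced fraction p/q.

Using pₖ = aₖpₖ₋₁ + pₖ₋₂ and qₖ = aₖqₖ₋₁ + qₖ₋₂:
  k=0: a=3, p=3, q=1
  k=1: a=1, p=4, q=1
  k=2: a=3, p=15, q=4
  k=3: a=3, p=49, q=13

49/13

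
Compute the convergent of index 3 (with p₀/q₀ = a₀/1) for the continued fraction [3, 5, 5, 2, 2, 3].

Using pₖ = aₖpₖ₋₁ + pₖ₋₂, qₖ = aₖqₖ₋₁ + qₖ₋₂ (with p₋₁=1, p₋₂=0, q₋₁=0, q₋₂=1):
  k=0: a=3, p=3, q=1
  k=1: a=5, p=16, q=5
  k=2: a=5, p=83, q=26
  k=3: a=2, p=182, q=57

182/57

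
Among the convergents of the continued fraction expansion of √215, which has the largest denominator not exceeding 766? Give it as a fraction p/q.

√215 = [14; 1, 1, 1, 28, …] (period length 4).
Convergents:
  p_0/q_0 = 14/1
  p_1/q_1 = 15/1
  p_2/q_2 = 29/2
  p_3/q_3 = 44/3
  p_4/q_4 = 1261/86
  p_5/q_5 = 1305/89
  p_6/q_6 = 2566/175
  p_7/q_7 = 3871/264
  p_8/q_8 = 110954/7567
q_7 = 264 ≤ 766 < 7567 = q_8, so the answer is 3871/264.

3871/264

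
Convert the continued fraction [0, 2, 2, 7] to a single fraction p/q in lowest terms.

Using pₖ = aₖpₖ₋₁ + pₖ₋₂ and qₖ = aₖqₖ₋₁ + qₖ₋₂:
  k=0: a=0, p=0, q=1
  k=1: a=2, p=1, q=2
  k=2: a=2, p=2, q=5
  k=3: a=7, p=15, q=37

15/37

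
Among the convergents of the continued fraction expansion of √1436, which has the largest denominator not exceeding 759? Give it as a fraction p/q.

√1436 = [37; 1, 8, 2, 18, 2, 8, 1, 74, …] (period length 8).
Convergents:
  p_0/q_0 = 37/1
  p_1/q_1 = 38/1
  p_2/q_2 = 341/9
  p_3/q_3 = 720/19
  p_4/q_4 = 13301/351
  p_5/q_5 = 27322/721
  p_6/q_6 = 231877/6119
q_5 = 721 ≤ 759 < 6119 = q_6, so the answer is 27322/721.

27322/721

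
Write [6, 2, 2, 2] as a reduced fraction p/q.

77/12

Using pₖ = aₖpₖ₋₁ + pₖ₋₂ and qₖ = aₖqₖ₋₁ + qₖ₋₂:
  k=0: a=6, p=6, q=1
  k=1: a=2, p=13, q=2
  k=2: a=2, p=32, q=5
  k=3: a=2, p=77, q=12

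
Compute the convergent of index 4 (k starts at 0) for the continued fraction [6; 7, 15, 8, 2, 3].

11153/1816

Using pₖ = aₖpₖ₋₁ + pₖ₋₂, qₖ = aₖqₖ₋₁ + qₖ₋₂ (with p₋₁=1, p₋₂=0, q₋₁=0, q₋₂=1):
  k=0: a=6, p=6, q=1
  k=1: a=7, p=43, q=7
  k=2: a=15, p=651, q=106
  k=3: a=8, p=5251, q=855
  k=4: a=2, p=11153, q=1816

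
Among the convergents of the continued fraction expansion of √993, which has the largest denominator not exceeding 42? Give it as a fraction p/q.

√993 = [31; 1, 1, 20, 1, 1, 62, …] (period length 6).
Convergents:
  p_0/q_0 = 31/1
  p_1/q_1 = 32/1
  p_2/q_2 = 63/2
  p_3/q_3 = 1292/41
  p_4/q_4 = 1355/43
q_3 = 41 ≤ 42 < 43 = q_4, so the answer is 1292/41.

1292/41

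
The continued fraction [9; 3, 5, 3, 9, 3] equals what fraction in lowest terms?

Fold from the inside: start with 3/1.
  9 + 1/3 = 28/3
  3 + 3/28 = 87/28
  5 + 28/87 = 463/87
  3 + 87/463 = 1476/463
  9 + 463/1476 = 13747/1476

13747/1476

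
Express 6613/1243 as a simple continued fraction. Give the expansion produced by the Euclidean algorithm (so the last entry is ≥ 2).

6613 = 5×1243 + 398
1243 = 3×398 + 49
398 = 8×49 + 6
49 = 8×6 + 1
6 = 6×1 + 0  (stop)
So 6613/1243 = [5; 3, 8, 8, 6].

[5; 3, 8, 8, 6]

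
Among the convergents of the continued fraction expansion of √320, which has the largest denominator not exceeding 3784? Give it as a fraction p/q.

51841/2898

√320 = [17; 1, 7, 1, 34, …] (period length 4).
Convergents:
  p_0/q_0 = 17/1
  p_1/q_1 = 18/1
  p_2/q_2 = 143/8
  p_3/q_3 = 161/9
  p_4/q_4 = 5617/314
  p_5/q_5 = 5778/323
  p_6/q_6 = 46063/2575
  p_7/q_7 = 51841/2898
  p_8/q_8 = 1808657/101107
q_7 = 2898 ≤ 3784 < 101107 = q_8, so the answer is 51841/2898.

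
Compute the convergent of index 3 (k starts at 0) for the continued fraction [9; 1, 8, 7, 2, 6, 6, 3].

Using pₖ = aₖpₖ₋₁ + pₖ₋₂, qₖ = aₖqₖ₋₁ + qₖ₋₂ (with p₋₁=1, p₋₂=0, q₋₁=0, q₋₂=1):
  k=0: a=9, p=9, q=1
  k=1: a=1, p=10, q=1
  k=2: a=8, p=89, q=9
  k=3: a=7, p=633, q=64

633/64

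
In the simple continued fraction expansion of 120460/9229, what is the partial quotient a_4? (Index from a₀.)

120460 = 13·9229 + 483   →  a_0 = 13
9229 = 19·483 + 52   →  a_1 = 19
483 = 9·52 + 15   →  a_2 = 9
52 = 3·15 + 7   →  a_3 = 3
15 = 2·7 + 1   →  a_4 = 2

2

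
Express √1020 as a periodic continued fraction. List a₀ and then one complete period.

a₀ = ⌊√1020⌋ = 31.
With m₀=0, d₀=1 and mₖ₊₁ = dₖaₖ − mₖ, dₖ₊₁ = (n − mₖ₊₁²)/dₖ, aₖ₊₁ = ⌊(a₀+mₖ₊₁)/dₖ₊₁⌋:
  k=1: m=31, d=59, a=1
  k=2: m=28, d=4, a=14
  k=3: m=28, d=59, a=1
  k=4: m=31, d=1, a=62
d=1 and a=2a₀=62 at k=4, so the next step gives (m, d) = (31, 59) again — its k=1 value — and the period has length 4.

[31; 1, 14, 1, 62]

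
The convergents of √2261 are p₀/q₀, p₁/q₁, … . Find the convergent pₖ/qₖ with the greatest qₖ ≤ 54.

√2261 = [47; 1, 1, 4, 1, 1, 94, …] (period length 6).
Convergents:
  p_0/q_0 = 47/1
  p_1/q_1 = 48/1
  p_2/q_2 = 95/2
  p_3/q_3 = 428/9
  p_4/q_4 = 523/11
  p_5/q_5 = 951/20
  p_6/q_6 = 89917/1891
q_5 = 20 ≤ 54 < 1891 = q_6, so the answer is 951/20.

951/20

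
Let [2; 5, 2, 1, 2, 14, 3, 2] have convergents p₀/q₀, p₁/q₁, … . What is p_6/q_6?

4147/1897

Using pₖ = aₖpₖ₋₁ + pₖ₋₂, qₖ = aₖqₖ₋₁ + qₖ₋₂ (with p₋₁=1, p₋₂=0, q₋₁=0, q₋₂=1):
  k=0: a=2, p=2, q=1
  k=1: a=5, p=11, q=5
  k=2: a=2, p=24, q=11
  k=3: a=1, p=35, q=16
  k=4: a=2, p=94, q=43
  k=5: a=14, p=1351, q=618
  k=6: a=3, p=4147, q=1897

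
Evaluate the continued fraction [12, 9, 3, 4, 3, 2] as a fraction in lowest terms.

10933/903

Using pₖ = aₖpₖ₋₁ + pₖ₋₂ and qₖ = aₖqₖ₋₁ + qₖ₋₂:
  k=0: a=12, p=12, q=1
  k=1: a=9, p=109, q=9
  k=2: a=3, p=339, q=28
  k=3: a=4, p=1465, q=121
  k=4: a=3, p=4734, q=391
  k=5: a=2, p=10933, q=903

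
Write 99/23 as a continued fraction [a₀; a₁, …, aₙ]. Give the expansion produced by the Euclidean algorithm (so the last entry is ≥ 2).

99 = 4·23 + 7
23 = 3·7 + 2
7 = 3·2 + 1
2 = 2·1 + 0  (stop)
So 99/23 = [4; 3, 3, 2].

[4; 3, 3, 2]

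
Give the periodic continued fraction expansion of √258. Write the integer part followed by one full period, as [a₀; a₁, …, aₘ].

a₀ = ⌊√258⌋ = 16.

[16; 16, 32]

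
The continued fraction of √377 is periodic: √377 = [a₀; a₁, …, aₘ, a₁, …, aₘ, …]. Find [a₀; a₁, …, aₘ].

a₀ = ⌊√377⌋ = 19.
With m₀=0, d₀=1 and mₖ₊₁ = dₖaₖ − mₖ, dₖ₊₁ = (n − mₖ₊₁²)/dₖ, aₖ₊₁ = ⌊(a₀+mₖ₊₁)/dₖ₊₁⌋:
  k=1: m=19, d=16, a=2
  k=2: m=13, d=13, a=2
  k=3: m=13, d=16, a=2
  k=4: m=19, d=1, a=38
d=1 and a=2a₀=38 at k=4, so the next step gives (m, d) = (19, 16) again — its k=1 value — and the period has length 4.

[19; 2, 2, 2, 38]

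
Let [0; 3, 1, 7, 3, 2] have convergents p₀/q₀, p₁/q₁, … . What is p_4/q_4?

Using pₖ = aₖpₖ₋₁ + pₖ₋₂, qₖ = aₖqₖ₋₁ + qₖ₋₂ (with p₋₁=1, p₋₂=0, q₋₁=0, q₋₂=1):
  k=0: a=0, p=0, q=1
  k=1: a=3, p=1, q=3
  k=2: a=1, p=1, q=4
  k=3: a=7, p=8, q=31
  k=4: a=3, p=25, q=97

25/97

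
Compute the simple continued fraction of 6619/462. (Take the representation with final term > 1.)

[14; 3, 16, 1, 3, 2]

6619 = 14*462 + 151
462 = 3*151 + 9
151 = 16*9 + 7
9 = 1*7 + 2
7 = 3*2 + 1
2 = 2*1 + 0  (stop)
So 6619/462 = [14; 3, 16, 1, 3, 2].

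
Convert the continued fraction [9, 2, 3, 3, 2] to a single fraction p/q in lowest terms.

500/53

Using pₖ = aₖpₖ₋₁ + pₖ₋₂ and qₖ = aₖqₖ₋₁ + qₖ₋₂:
  k=0: a=9, p=9, q=1
  k=1: a=2, p=19, q=2
  k=2: a=3, p=66, q=7
  k=3: a=3, p=217, q=23
  k=4: a=2, p=500, q=53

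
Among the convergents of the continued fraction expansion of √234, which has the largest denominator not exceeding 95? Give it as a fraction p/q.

566/37

√234 = [15; 3, 2, 1, 2, 1, 2, 3, 30, …] (period length 8).
Convergents:
  p_0/q_0 = 15/1
  p_1/q_1 = 46/3
  p_2/q_2 = 107/7
  p_3/q_3 = 153/10
  p_4/q_4 = 413/27
  p_5/q_5 = 566/37
  p_6/q_6 = 1545/101
q_5 = 37 ≤ 95 < 101 = q_6, so the answer is 566/37.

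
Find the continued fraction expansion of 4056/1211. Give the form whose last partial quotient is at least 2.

[3; 2, 1, 6, 3, 2, 2, 3]

4056 = 3*1211 + 423
1211 = 2*423 + 365
423 = 1*365 + 58
365 = 6*58 + 17
58 = 3*17 + 7
17 = 2*7 + 3
7 = 2*3 + 1
3 = 3*1 + 0  (stop)
So 4056/1211 = [3; 2, 1, 6, 3, 2, 2, 3].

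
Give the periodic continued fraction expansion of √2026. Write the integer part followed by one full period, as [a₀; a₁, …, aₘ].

a₀ = ⌊√2026⌋ = 45.

[45; 90]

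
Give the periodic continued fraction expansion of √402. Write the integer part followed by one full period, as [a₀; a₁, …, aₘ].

a₀ = ⌊√402⌋ = 20.

[20; 20, 40]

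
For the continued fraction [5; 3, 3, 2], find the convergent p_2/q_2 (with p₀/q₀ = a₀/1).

53/10

Using pₖ = aₖpₖ₋₁ + pₖ₋₂, qₖ = aₖqₖ₋₁ + qₖ₋₂ (with p₋₁=1, p₋₂=0, q₋₁=0, q₋₂=1):
  k=0: a=5, p=5, q=1
  k=1: a=3, p=16, q=3
  k=2: a=3, p=53, q=10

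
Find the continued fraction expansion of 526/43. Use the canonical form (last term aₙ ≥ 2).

[12; 4, 3, 3]

526 = 12×43 + 10
43 = 4×10 + 3
10 = 3×3 + 1
3 = 3×1 + 0  (stop)
So 526/43 = [12; 4, 3, 3].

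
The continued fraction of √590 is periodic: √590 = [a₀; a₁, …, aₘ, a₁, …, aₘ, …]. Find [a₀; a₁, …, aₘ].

[24; 3, 2, 4, 2, 3, 48]

a₀ = ⌊√590⌋ = 24.
With m₀=0, d₀=1 and mₖ₊₁ = dₖaₖ − mₖ, dₖ₊₁ = (n − mₖ₊₁²)/dₖ, aₖ₊₁ = ⌊(a₀+mₖ₊₁)/dₖ₊₁⌋:
  k=1: m=24, d=14, a=3
  k=2: m=18, d=19, a=2
  k=3: m=20, d=10, a=4
  k=4: m=20, d=19, a=2
  k=5: m=18, d=14, a=3
  k=6: m=24, d=1, a=48
d=1 and a=2a₀=48 at k=6, so the next step gives (m, d) = (24, 14) again — its k=1 value — and the period has length 6.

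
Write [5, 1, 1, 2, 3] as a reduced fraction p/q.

Using pₖ = aₖpₖ₋₁ + pₖ₋₂ and qₖ = aₖqₖ₋₁ + qₖ₋₂:
  k=0: a=5, p=5, q=1
  k=1: a=1, p=6, q=1
  k=2: a=1, p=11, q=2
  k=3: a=2, p=28, q=5
  k=4: a=3, p=95, q=17

95/17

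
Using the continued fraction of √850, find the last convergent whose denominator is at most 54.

379/13

√850 = [29; 6, 2, 6, 58, …] (period length 4).
Convergents:
  p_0/q_0 = 29/1
  p_1/q_1 = 175/6
  p_2/q_2 = 379/13
  p_3/q_3 = 2449/84
q_2 = 13 ≤ 54 < 84 = q_3, so the answer is 379/13.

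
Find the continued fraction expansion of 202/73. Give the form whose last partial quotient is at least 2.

202 = 2·73 + 56
73 = 1·56 + 17
56 = 3·17 + 5
17 = 3·5 + 2
5 = 2·2 + 1
2 = 2·1 + 0  (stop)
So 202/73 = [2; 1, 3, 3, 2, 2].

[2; 1, 3, 3, 2, 2]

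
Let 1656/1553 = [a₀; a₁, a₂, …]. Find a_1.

15

1656 = 1·1553 + 103   →  a_0 = 1
1553 = 15·103 + 8   →  a_1 = 15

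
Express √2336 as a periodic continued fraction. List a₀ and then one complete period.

[48; 3, 96]

a₀ = ⌊√2336⌋ = 48.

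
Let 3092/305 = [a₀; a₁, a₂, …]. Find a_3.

1

3092 = 10·305 + 42   →  a_0 = 10
305 = 7·42 + 11   →  a_1 = 7
42 = 3·11 + 9   →  a_2 = 3
11 = 1·9 + 2   →  a_3 = 1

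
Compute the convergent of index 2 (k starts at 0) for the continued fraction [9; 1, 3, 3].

39/4

Using pₖ = aₖpₖ₋₁ + pₖ₋₂, qₖ = aₖqₖ₋₁ + qₖ₋₂ (with p₋₁=1, p₋₂=0, q₋₁=0, q₋₂=1):
  k=0: a=9, p=9, q=1
  k=1: a=1, p=10, q=1
  k=2: a=3, p=39, q=4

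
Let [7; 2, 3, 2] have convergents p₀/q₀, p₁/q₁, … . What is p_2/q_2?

52/7

Using pₖ = aₖpₖ₋₁ + pₖ₋₂, qₖ = aₖqₖ₋₁ + qₖ₋₂ (with p₋₁=1, p₋₂=0, q₋₁=0, q₋₂=1):
  k=0: a=7, p=7, q=1
  k=1: a=2, p=15, q=2
  k=2: a=3, p=52, q=7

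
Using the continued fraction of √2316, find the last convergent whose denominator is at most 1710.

√2316 = [48; 8, 96, …] (period length 2).
Convergents:
  p_0/q_0 = 48/1
  p_1/q_1 = 385/8
  p_2/q_2 = 37008/769
  p_3/q_3 = 296449/6160
q_2 = 769 ≤ 1710 < 6160 = q_3, so the answer is 37008/769.

37008/769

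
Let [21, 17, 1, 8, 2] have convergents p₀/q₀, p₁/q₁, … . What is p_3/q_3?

Using pₖ = aₖpₖ₋₁ + pₖ₋₂, qₖ = aₖqₖ₋₁ + qₖ₋₂ (with p₋₁=1, p₋₂=0, q₋₁=0, q₋₂=1):
  k=0: a=21, p=21, q=1
  k=1: a=17, p=358, q=17
  k=2: a=1, p=379, q=18
  k=3: a=8, p=3390, q=161

3390/161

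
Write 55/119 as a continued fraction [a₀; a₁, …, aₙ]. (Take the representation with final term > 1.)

55 = 0*119 + 55
119 = 2*55 + 9
55 = 6*9 + 1
9 = 9*1 + 0  (stop)
So 55/119 = [0; 2, 6, 9].

[0; 2, 6, 9]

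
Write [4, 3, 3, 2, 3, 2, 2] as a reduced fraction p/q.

1898/441

Using pₖ = aₖpₖ₋₁ + pₖ₋₂ and qₖ = aₖqₖ₋₁ + qₖ₋₂:
  k=0: a=4, p=4, q=1
  k=1: a=3, p=13, q=3
  k=2: a=3, p=43, q=10
  k=3: a=2, p=99, q=23
  k=4: a=3, p=340, q=79
  k=5: a=2, p=779, q=181
  k=6: a=2, p=1898, q=441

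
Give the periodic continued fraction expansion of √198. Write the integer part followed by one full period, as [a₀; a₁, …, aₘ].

a₀ = ⌊√198⌋ = 14.
With m₀=0, d₀=1 and mₖ₊₁ = dₖaₖ − mₖ, dₖ₊₁ = (n − mₖ₊₁²)/dₖ, aₖ₊₁ = ⌊(a₀+mₖ₊₁)/dₖ₊₁⌋:
  k=1: m=14, d=2, a=14
  k=2: m=14, d=1, a=28
d=1 and a=2a₀=28 at k=2, so the next step gives (m, d) = (14, 2) again — its k=1 value — and the period has length 2.

[14; 14, 28]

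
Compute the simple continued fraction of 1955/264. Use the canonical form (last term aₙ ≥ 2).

1955 = 7·264 + 107
264 = 2·107 + 50
107 = 2·50 + 7
50 = 7·7 + 1
7 = 7·1 + 0  (stop)
So 1955/264 = [7; 2, 2, 7, 7].

[7; 2, 2, 7, 7]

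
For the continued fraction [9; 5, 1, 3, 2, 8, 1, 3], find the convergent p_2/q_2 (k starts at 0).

55/6

Using pₖ = aₖpₖ₋₁ + pₖ₋₂, qₖ = aₖqₖ₋₁ + qₖ₋₂ (with p₋₁=1, p₋₂=0, q₋₁=0, q₋₂=1):
  k=0: a=9, p=9, q=1
  k=1: a=5, p=46, q=5
  k=2: a=1, p=55, q=6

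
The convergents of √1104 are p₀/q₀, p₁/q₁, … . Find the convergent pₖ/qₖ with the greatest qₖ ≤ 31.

731/22

√1104 = [33; 4, 2, 2, 2, 4, 66, …] (period length 6).
Convergents:
  p_0/q_0 = 33/1
  p_1/q_1 = 133/4
  p_2/q_2 = 299/9
  p_3/q_3 = 731/22
  p_4/q_4 = 1761/53
q_3 = 22 ≤ 31 < 53 = q_4, so the answer is 731/22.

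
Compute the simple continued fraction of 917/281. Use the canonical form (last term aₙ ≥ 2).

[3; 3, 1, 3, 1, 14]

917 = 3×281 + 74
281 = 3×74 + 59
74 = 1×59 + 15
59 = 3×15 + 14
15 = 1×14 + 1
14 = 14×1 + 0  (stop)
So 917/281 = [3; 3, 1, 3, 1, 14].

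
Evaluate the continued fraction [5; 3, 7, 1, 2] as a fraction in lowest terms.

Using pₖ = aₖpₖ₋₁ + pₖ₋₂ and qₖ = aₖqₖ₋₁ + qₖ₋₂:
  k=0: a=5, p=5, q=1
  k=1: a=3, p=16, q=3
  k=2: a=7, p=117, q=22
  k=3: a=1, p=133, q=25
  k=4: a=2, p=383, q=72

383/72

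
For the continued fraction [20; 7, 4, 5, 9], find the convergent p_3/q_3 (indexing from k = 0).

Using pₖ = aₖpₖ₋₁ + pₖ₋₂, qₖ = aₖqₖ₋₁ + qₖ₋₂ (with p₋₁=1, p₋₂=0, q₋₁=0, q₋₂=1):
  k=0: a=20, p=20, q=1
  k=1: a=7, p=141, q=7
  k=2: a=4, p=584, q=29
  k=3: a=5, p=3061, q=152

3061/152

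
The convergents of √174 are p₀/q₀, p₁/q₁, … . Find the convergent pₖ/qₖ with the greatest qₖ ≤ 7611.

38003/2881

√174 = [13; 5, 4, 5, 26, …] (period length 4).
Convergents:
  p_0/q_0 = 13/1
  p_1/q_1 = 66/5
  p_2/q_2 = 277/21
  p_3/q_3 = 1451/110
  p_4/q_4 = 38003/2881
  p_5/q_5 = 191466/14515
q_4 = 2881 ≤ 7611 < 14515 = q_5, so the answer is 38003/2881.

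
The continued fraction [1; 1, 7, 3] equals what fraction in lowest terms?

Using pₖ = aₖpₖ₋₁ + pₖ₋₂ and qₖ = aₖqₖ₋₁ + qₖ₋₂:
  k=0: a=1, p=1, q=1
  k=1: a=1, p=2, q=1
  k=2: a=7, p=15, q=8
  k=3: a=3, p=47, q=25

47/25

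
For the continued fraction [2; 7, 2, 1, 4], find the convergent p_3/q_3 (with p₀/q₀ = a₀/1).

47/22

Using pₖ = aₖpₖ₋₁ + pₖ₋₂, qₖ = aₖqₖ₋₁ + qₖ₋₂ (with p₋₁=1, p₋₂=0, q₋₁=0, q₋₂=1):
  k=0: a=2, p=2, q=1
  k=1: a=7, p=15, q=7
  k=2: a=2, p=32, q=15
  k=3: a=1, p=47, q=22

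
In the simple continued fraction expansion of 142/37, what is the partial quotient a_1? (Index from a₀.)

142 = 3·37 + 31   →  a_0 = 3
37 = 1·31 + 6   →  a_1 = 1

1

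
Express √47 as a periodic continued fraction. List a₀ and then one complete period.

[6; 1, 5, 1, 12]

a₀ = ⌊√47⌋ = 6.
With m₀=0, d₀=1 and mₖ₊₁ = dₖaₖ − mₖ, dₖ₊₁ = (n − mₖ₊₁²)/dₖ, aₖ₊₁ = ⌊(a₀+mₖ₊₁)/dₖ₊₁⌋:
  k=1: m=6, d=11, a=1
  k=2: m=5, d=2, a=5
  k=3: m=5, d=11, a=1
  k=4: m=6, d=1, a=12
d=1 and a=2a₀=12 at k=4, so the next step gives (m, d) = (6, 11) again — its k=1 value — and the period has length 4.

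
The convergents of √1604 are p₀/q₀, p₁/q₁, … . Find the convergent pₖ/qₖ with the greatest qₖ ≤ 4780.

√1604 = [40; 20, 80, …] (period length 2).
Convergents:
  p_0/q_0 = 40/1
  p_1/q_1 = 801/20
  p_2/q_2 = 64120/1601
  p_3/q_3 = 1283201/32040
q_2 = 1601 ≤ 4780 < 32040 = q_3, so the answer is 64120/1601.

64120/1601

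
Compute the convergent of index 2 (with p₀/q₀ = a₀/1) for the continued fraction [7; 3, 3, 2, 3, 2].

Using pₖ = aₖpₖ₋₁ + pₖ₋₂, qₖ = aₖqₖ₋₁ + qₖ₋₂ (with p₋₁=1, p₋₂=0, q₋₁=0, q₋₂=1):
  k=0: a=7, p=7, q=1
  k=1: a=3, p=22, q=3
  k=2: a=3, p=73, q=10

73/10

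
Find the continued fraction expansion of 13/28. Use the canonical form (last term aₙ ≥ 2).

13 = 0*28 + 13
28 = 2*13 + 2
13 = 6*2 + 1
2 = 2*1 + 0  (stop)
So 13/28 = [0; 2, 6, 2].

[0; 2, 6, 2]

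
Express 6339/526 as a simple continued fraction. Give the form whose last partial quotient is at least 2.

[12; 19, 2, 13]

6339 = 12×526 + 27
526 = 19×27 + 13
27 = 2×13 + 1
13 = 13×1 + 0  (stop)
So 6339/526 = [12; 19, 2, 13].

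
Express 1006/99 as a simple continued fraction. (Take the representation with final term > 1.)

[10; 6, 5, 3]

1006 = 10·99 + 16
99 = 6·16 + 3
16 = 5·3 + 1
3 = 3·1 + 0  (stop)
So 1006/99 = [10; 6, 5, 3].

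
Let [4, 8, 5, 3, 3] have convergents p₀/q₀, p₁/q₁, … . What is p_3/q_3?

540/131

Using pₖ = aₖpₖ₋₁ + pₖ₋₂, qₖ = aₖqₖ₋₁ + qₖ₋₂ (with p₋₁=1, p₋₂=0, q₋₁=0, q₋₂=1):
  k=0: a=4, p=4, q=1
  k=1: a=8, p=33, q=8
  k=2: a=5, p=169, q=41
  k=3: a=3, p=540, q=131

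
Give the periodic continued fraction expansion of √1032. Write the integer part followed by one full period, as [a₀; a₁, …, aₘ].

[32; 8, 64]

a₀ = ⌊√1032⌋ = 32.
With m₀=0, d₀=1 and mₖ₊₁ = dₖaₖ − mₖ, dₖ₊₁ = (n − mₖ₊₁²)/dₖ, aₖ₊₁ = ⌊(a₀+mₖ₊₁)/dₖ₊₁⌋:
  k=1: m=32, d=8, a=8
  k=2: m=32, d=1, a=64
d=1 and a=2a₀=64 at k=2, so the next step gives (m, d) = (32, 8) again — its k=1 value — and the period has length 2.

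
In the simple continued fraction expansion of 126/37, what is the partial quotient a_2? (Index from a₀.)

126 = 3·37 + 15   →  a_0 = 3
37 = 2·15 + 7   →  a_1 = 2
15 = 2·7 + 1   →  a_2 = 2

2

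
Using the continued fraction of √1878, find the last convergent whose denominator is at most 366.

√1878 = [43; 2, 1, 42, 1, 2, 86, …] (period length 6).
Convergents:
  p_0/q_0 = 43/1
  p_1/q_1 = 87/2
  p_2/q_2 = 130/3
  p_3/q_3 = 5547/128
  p_4/q_4 = 5677/131
  p_5/q_5 = 16901/390
q_4 = 131 ≤ 366 < 390 = q_5, so the answer is 5677/131.

5677/131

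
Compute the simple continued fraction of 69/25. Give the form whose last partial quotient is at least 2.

69 = 2×25 + 19
25 = 1×19 + 6
19 = 3×6 + 1
6 = 6×1 + 0  (stop)
So 69/25 = [2; 1, 3, 6].

[2; 1, 3, 6]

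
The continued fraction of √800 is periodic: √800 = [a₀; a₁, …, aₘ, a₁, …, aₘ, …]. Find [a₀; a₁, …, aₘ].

[28; 3, 1, 1, 13, 1, 1, 3, 56]

a₀ = ⌊√800⌋ = 28.
With m₀=0, d₀=1 and mₖ₊₁ = dₖaₖ − mₖ, dₖ₊₁ = (n − mₖ₊₁²)/dₖ, aₖ₊₁ = ⌊(a₀+mₖ₊₁)/dₖ₊₁⌋:
  k=1: m=28, d=16, a=3
  k=2: m=20, d=25, a=1
  k=3: m=5, d=31, a=1
  k=4: m=26, d=4, a=13
  k=5: m=26, d=31, a=1
  k=6: m=5, d=25, a=1
  k=7: m=20, d=16, a=3
  k=8: m=28, d=1, a=56
d=1 and a=2a₀=56 at k=8, so the next step gives (m, d) = (28, 16) again — its k=1 value — and the period has length 8.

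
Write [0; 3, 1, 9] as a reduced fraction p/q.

10/39

Fold from the inside: start with 9/1.
  1 + 1/9 = 10/9
  3 + 9/10 = 39/10
  0 + 10/39 = 10/39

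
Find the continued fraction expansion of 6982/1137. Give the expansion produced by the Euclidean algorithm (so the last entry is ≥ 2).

[6; 7, 9, 2, 2, 3]

6982 = 6*1137 + 160
1137 = 7*160 + 17
160 = 9*17 + 7
17 = 2*7 + 3
7 = 2*3 + 1
3 = 3*1 + 0  (stop)
So 6982/1137 = [6; 7, 9, 2, 2, 3].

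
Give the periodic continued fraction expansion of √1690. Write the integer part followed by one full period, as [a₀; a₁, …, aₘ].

a₀ = ⌊√1690⌋ = 41.
With m₀=0, d₀=1 and mₖ₊₁ = dₖaₖ − mₖ, dₖ₊₁ = (n − mₖ₊₁²)/dₖ, aₖ₊₁ = ⌊(a₀+mₖ₊₁)/dₖ₊₁⌋:
  k=1: m=41, d=9, a=9
  k=2: m=40, d=10, a=8
  k=3: m=40, d=9, a=9
  k=4: m=41, d=1, a=82
d=1 and a=2a₀=82 at k=4, so the next step gives (m, d) = (41, 9) again — its k=1 value — and the period has length 4.

[41; 9, 8, 9, 82]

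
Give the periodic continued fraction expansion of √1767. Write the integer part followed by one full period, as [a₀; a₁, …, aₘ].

[42; 28, 84]

a₀ = ⌊√1767⌋ = 42.
With m₀=0, d₀=1 and mₖ₊₁ = dₖaₖ − mₖ, dₖ₊₁ = (n − mₖ₊₁²)/dₖ, aₖ₊₁ = ⌊(a₀+mₖ₊₁)/dₖ₊₁⌋:
  k=1: m=42, d=3, a=28
  k=2: m=42, d=1, a=84
d=1 and a=2a₀=84 at k=2, so the next step gives (m, d) = (42, 3) again — its k=1 value — and the period has length 2.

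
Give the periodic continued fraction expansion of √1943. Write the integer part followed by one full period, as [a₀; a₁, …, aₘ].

[44; 12, 1, 1, 2, 1, 1, 12, 88]

a₀ = ⌊√1943⌋ = 44.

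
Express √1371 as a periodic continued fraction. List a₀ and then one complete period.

a₀ = ⌊√1371⌋ = 37.
With m₀=0, d₀=1 and mₖ₊₁ = dₖaₖ − mₖ, dₖ₊₁ = (n − mₖ₊₁²)/dₖ, aₖ₊₁ = ⌊(a₀+mₖ₊₁)/dₖ₊₁⌋:
  k=1: m=37, d=2, a=37
  k=2: m=37, d=1, a=74
d=1 and a=2a₀=74 at k=2, so the next step gives (m, d) = (37, 2) again — its k=1 value — and the period has length 2.

[37; 37, 74]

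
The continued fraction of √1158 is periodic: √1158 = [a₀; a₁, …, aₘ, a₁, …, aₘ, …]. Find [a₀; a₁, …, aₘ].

a₀ = ⌊√1158⌋ = 34.
With m₀=0, d₀=1 and mₖ₊₁ = dₖaₖ − mₖ, dₖ₊₁ = (n − mₖ₊₁²)/dₖ, aₖ₊₁ = ⌊(a₀+mₖ₊₁)/dₖ₊₁⌋:
  k=1: m=34, d=2, a=34
  k=2: m=34, d=1, a=68
d=1 and a=2a₀=68 at k=2, so the next step gives (m, d) = (34, 2) again — its k=1 value — and the period has length 2.

[34; 34, 68]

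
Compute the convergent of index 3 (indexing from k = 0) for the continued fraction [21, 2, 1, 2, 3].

Using pₖ = aₖpₖ₋₁ + pₖ₋₂, qₖ = aₖqₖ₋₁ + qₖ₋₂ (with p₋₁=1, p₋₂=0, q₋₁=0, q₋₂=1):
  k=0: a=21, p=21, q=1
  k=1: a=2, p=43, q=2
  k=2: a=1, p=64, q=3
  k=3: a=2, p=171, q=8

171/8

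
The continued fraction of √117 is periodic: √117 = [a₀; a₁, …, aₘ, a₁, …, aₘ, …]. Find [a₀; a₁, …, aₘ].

a₀ = ⌊√117⌋ = 10.
With m₀=0, d₀=1 and mₖ₊₁ = dₖaₖ − mₖ, dₖ₊₁ = (n − mₖ₊₁²)/dₖ, aₖ₊₁ = ⌊(a₀+mₖ₊₁)/dₖ₊₁⌋:
  k=1: m=10, d=17, a=1
  k=2: m=7, d=4, a=4
  k=3: m=9, d=9, a=2
  k=4: m=9, d=4, a=4
  k=5: m=7, d=17, a=1
  k=6: m=10, d=1, a=20
d=1 and a=2a₀=20 at k=6, so the next step gives (m, d) = (10, 17) again — its k=1 value — and the period has length 6.

[10; 1, 4, 2, 4, 1, 20]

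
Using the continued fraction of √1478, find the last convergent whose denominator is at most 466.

13225/344

√1478 = [38; 2, 4, 38, 4, 2, 76, …] (period length 6).
Convergents:
  p_0/q_0 = 38/1
  p_1/q_1 = 77/2
  p_2/q_2 = 346/9
  p_3/q_3 = 13225/344
  p_4/q_4 = 53246/1385
q_3 = 344 ≤ 466 < 1385 = q_4, so the answer is 13225/344.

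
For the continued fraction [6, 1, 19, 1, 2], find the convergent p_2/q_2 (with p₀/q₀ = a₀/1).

139/20

Using pₖ = aₖpₖ₋₁ + pₖ₋₂, qₖ = aₖqₖ₋₁ + qₖ₋₂ (with p₋₁=1, p₋₂=0, q₋₁=0, q₋₂=1):
  k=0: a=6, p=6, q=1
  k=1: a=1, p=7, q=1
  k=2: a=19, p=139, q=20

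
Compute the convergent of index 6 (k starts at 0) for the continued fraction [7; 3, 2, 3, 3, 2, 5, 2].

Using pₖ = aₖpₖ₋₁ + pₖ₋₂, qₖ = aₖqₖ₋₁ + qₖ₋₂ (with p₋₁=1, p₋₂=0, q₋₁=0, q₋₂=1):
  k=0: a=7, p=7, q=1
  k=1: a=3, p=22, q=3
  k=2: a=2, p=51, q=7
  k=3: a=3, p=175, q=24
  k=4: a=3, p=576, q=79
  k=5: a=2, p=1327, q=182
  k=6: a=5, p=7211, q=989

7211/989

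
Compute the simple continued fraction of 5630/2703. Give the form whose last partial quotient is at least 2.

5630 = 2·2703 + 224
2703 = 12·224 + 15
224 = 14·15 + 14
15 = 1·14 + 1
14 = 14·1 + 0  (stop)
So 5630/2703 = [2; 12, 14, 1, 14].

[2; 12, 14, 1, 14]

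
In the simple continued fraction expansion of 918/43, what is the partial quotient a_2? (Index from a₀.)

918 = 21·43 + 15   →  a_0 = 21
43 = 2·15 + 13   →  a_1 = 2
15 = 1·13 + 2   →  a_2 = 1

1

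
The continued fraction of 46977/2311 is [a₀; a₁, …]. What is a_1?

46977 = 20·2311 + 757   →  a_0 = 20
2311 = 3·757 + 40   →  a_1 = 3

3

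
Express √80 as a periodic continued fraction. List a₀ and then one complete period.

a₀ = ⌊√80⌋ = 8.
With m₀=0, d₀=1 and mₖ₊₁ = dₖaₖ − mₖ, dₖ₊₁ = (n − mₖ₊₁²)/dₖ, aₖ₊₁ = ⌊(a₀+mₖ₊₁)/dₖ₊₁⌋:
  k=1: m=8, d=16, a=1
  k=2: m=8, d=1, a=16
d=1 and a=2a₀=16 at k=2, so the next step gives (m, d) = (8, 16) again — its k=1 value — and the period has length 2.

[8; 1, 16]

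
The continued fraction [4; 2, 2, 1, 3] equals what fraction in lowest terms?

Fold from the inside: start with 3/1.
  1 + 1/3 = 4/3
  2 + 3/4 = 11/4
  2 + 4/11 = 26/11
  4 + 11/26 = 115/26

115/26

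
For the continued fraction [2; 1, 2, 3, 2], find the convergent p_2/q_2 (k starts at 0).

Using pₖ = aₖpₖ₋₁ + pₖ₋₂, qₖ = aₖqₖ₋₁ + qₖ₋₂ (with p₋₁=1, p₋₂=0, q₋₁=0, q₋₂=1):
  k=0: a=2, p=2, q=1
  k=1: a=1, p=3, q=1
  k=2: a=2, p=8, q=3

8/3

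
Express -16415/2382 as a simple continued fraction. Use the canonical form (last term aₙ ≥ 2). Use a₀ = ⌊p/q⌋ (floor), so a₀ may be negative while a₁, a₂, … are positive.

-16415 = -7×2382 + 259
2382 = 9×259 + 51
259 = 5×51 + 4
51 = 12×4 + 3
4 = 1×3 + 1
3 = 3×1 + 0  (stop)
So -16415/2382 = [-7; 9, 5, 12, 1, 3].

[-7; 9, 5, 12, 1, 3]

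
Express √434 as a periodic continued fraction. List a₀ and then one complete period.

a₀ = ⌊√434⌋ = 20.
With m₀=0, d₀=1 and mₖ₊₁ = dₖaₖ − mₖ, dₖ₊₁ = (n − mₖ₊₁²)/dₖ, aₖ₊₁ = ⌊(a₀+mₖ₊₁)/dₖ₊₁⌋:
  k=1: m=20, d=34, a=1
  k=2: m=14, d=7, a=4
  k=3: m=14, d=34, a=1
  k=4: m=20, d=1, a=40
d=1 and a=2a₀=40 at k=4, so the next step gives (m, d) = (20, 34) again — its k=1 value — and the period has length 4.

[20; 1, 4, 1, 40]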